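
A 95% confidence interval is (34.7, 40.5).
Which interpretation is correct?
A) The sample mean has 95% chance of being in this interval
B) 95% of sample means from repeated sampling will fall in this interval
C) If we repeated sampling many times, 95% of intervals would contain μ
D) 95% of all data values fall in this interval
C

A) Wrong — x̄ is observed and sits in the interval by construction.
B) Wrong — coverage applies to intervals containing μ, not to future x̄ values.
C) Correct — this is the frequentist long-run coverage interpretation.
D) Wrong — a CI is about the parameter μ, not individual data values.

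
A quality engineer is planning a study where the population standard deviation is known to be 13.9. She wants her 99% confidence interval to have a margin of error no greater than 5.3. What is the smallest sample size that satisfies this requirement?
n ≥ 46

For margin E ≤ 5.3:
n ≥ (z* · σ / E)²
n ≥ (2.576 · 13.9 / 5.3)²
n ≥ 45.64

Minimum n = 46 (rounding up)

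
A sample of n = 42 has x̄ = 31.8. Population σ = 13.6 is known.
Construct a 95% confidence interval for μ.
(27.69, 35.91)

z-interval (σ known):
z* = 1.960 for 95% confidence

Margin of error = z* · σ/√n = 1.960 · 13.6/√42 = 4.11

CI: (31.8 - 4.11, 31.8 + 4.11) = (27.69, 35.91)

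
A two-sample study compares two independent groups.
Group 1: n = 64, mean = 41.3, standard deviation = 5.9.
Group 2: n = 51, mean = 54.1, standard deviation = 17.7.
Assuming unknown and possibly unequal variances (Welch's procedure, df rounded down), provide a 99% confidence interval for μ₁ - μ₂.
(-19.69, -5.91)

Difference: x̄₁ - x̄₂ = -12.80
SE = √(s₁²/n₁ + s₂²/n₂) = √(5.9²/64 + 17.7²/51) = 2.5859
df = 58.88 → 58 (Welch–Satterthwaite, rounded down)
t* = 2.663

CI: -12.80 ± 2.663 · 2.5859 = -12.80 ± 6.89 = (-19.69, -5.91)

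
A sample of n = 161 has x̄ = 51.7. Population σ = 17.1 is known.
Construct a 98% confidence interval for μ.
(48.57, 54.83)

z-interval (σ known):
z* = 2.326 for 98% confidence

Margin of error = z* · σ/√n = 2.326 · 17.1/√161 = 3.13

CI: (51.7 - 3.13, 51.7 + 3.13) = (48.57, 54.83)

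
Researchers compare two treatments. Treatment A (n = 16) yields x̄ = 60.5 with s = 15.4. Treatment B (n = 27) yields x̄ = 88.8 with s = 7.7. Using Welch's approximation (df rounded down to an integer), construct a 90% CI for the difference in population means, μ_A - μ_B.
(-35.43, -21.17)

Difference: x̄₁ - x̄₂ = -28.30
SE = √(s₁²/n₁ + s₂²/n₂) = √(15.4²/16 + 7.7²/27) = 4.1253
df = 19.53 → 19 (Welch–Satterthwaite, rounded down)
t* = 1.729

CI: -28.30 ± 1.729 · 4.1253 = -28.30 ± 7.13 = (-35.43, -21.17)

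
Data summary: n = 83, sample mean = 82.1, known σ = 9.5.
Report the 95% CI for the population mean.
(80.06, 84.14)

z-interval (σ known):
z* = 1.960 for 95% confidence

Margin of error = z* · σ/√n = 1.960 · 9.5/√83 = 2.04

CI: (82.1 - 2.04, 82.1 + 2.04) = (80.06, 84.14)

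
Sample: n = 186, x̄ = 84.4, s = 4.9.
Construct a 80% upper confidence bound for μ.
μ ≤ 84.70

Upper bound (one-sided):
t* = 0.844 (one-sided for 80%)
Upper bound = x̄ + t* · s/√n = 84.4 + 0.844 · 4.9/√186 = 84.70

We are 80% confident that μ ≤ 84.70.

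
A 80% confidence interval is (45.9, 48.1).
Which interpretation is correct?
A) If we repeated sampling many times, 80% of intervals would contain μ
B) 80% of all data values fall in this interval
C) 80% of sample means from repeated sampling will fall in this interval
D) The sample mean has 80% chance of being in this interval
A

A) Correct — this is the frequentist long-run coverage interpretation.
B) Wrong — a CI is about the parameter μ, not individual data values.
C) Wrong — coverage applies to intervals containing μ, not to future x̄ values.
D) Wrong — x̄ is observed and sits in the interval by construction.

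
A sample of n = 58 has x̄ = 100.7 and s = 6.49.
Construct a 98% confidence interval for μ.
(98.66, 102.74)

t-interval (σ unknown):
df = n - 1 = 57
t* = 2.394 for 98% confidence

Margin of error = t* · s/√n = 2.394 · 6.49/√58 = 2.04

CI: (98.66, 102.74)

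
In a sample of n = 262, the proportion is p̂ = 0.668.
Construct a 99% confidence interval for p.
(0.593, 0.743)

Proportion CI:
SE = √(p̂(1-p̂)/n) = √(0.668 · 0.332 / 262) = 0.02909

z* = 2.576
Margin = z* · SE = 2.576 · 0.02909 = 0.0749

CI: 0.668 ± 0.0749 = (0.593, 0.743)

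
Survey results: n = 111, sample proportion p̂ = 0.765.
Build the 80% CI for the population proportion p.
(0.713, 0.817)

Proportion CI:
SE = √(p̂(1-p̂)/n) = √(0.765 · 0.235 / 111) = 0.04024

z* = 1.282
Margin = z* · SE = 1.282 · 0.04024 = 0.0516

CI: 0.765 ± 0.0516 = (0.713, 0.817)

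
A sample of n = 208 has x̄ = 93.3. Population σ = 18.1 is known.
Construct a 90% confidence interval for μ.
(91.24, 95.36)

z-interval (σ known):
z* = 1.645 for 90% confidence

Margin of error = z* · σ/√n = 1.645 · 18.1/√208 = 2.06

CI: (93.3 - 2.06, 93.3 + 2.06) = (91.24, 95.36)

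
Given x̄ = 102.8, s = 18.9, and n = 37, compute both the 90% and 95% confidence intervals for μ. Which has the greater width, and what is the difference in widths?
95% CI is wider by 2.11

df = 36
90% CI: t* = 1.688, (97.56, 108.04), width = 2 · t* · s/√n = 10.49
95% CI: t* = 2.028, (96.50, 109.10), width = 2 · t* · s/√n = 12.60

The 95% CI is wider by 12.60 - 10.49 = 2.11.
Higher confidence requires a wider interval.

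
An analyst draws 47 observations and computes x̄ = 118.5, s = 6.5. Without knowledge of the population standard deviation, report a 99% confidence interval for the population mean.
(115.95, 121.05)

t-interval (σ unknown):
df = n - 1 = 46
t* = 2.687 for 99% confidence

Margin of error = t* · s/√n = 2.687 · 6.5/√47 = 2.55

CI: (115.95, 121.05)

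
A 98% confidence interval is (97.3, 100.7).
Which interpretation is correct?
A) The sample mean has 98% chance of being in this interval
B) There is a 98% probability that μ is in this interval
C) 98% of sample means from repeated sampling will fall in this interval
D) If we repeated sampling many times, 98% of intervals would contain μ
D

A) Wrong — x̄ is observed and sits in the interval by construction.
B) Wrong — μ is fixed; the randomness lives in the interval, not in μ.
C) Wrong — coverage applies to intervals containing μ, not to future x̄ values.
D) Correct — this is the frequentist long-run coverage interpretation.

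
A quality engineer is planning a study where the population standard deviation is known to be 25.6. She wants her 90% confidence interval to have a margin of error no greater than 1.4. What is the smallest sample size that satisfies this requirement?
n ≥ 905

For margin E ≤ 1.4:
n ≥ (z* · σ / E)²
n ≥ (1.645 · 25.6 / 1.4)²
n ≥ 904.81

Minimum n = 905 (rounding up)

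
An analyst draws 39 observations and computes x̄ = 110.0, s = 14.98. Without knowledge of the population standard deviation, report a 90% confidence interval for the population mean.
(105.96, 114.04)

t-interval (σ unknown):
df = n - 1 = 38
t* = 1.686 for 90% confidence

Margin of error = t* · s/√n = 1.686 · 14.98/√39 = 4.04

CI: (105.96, 114.04)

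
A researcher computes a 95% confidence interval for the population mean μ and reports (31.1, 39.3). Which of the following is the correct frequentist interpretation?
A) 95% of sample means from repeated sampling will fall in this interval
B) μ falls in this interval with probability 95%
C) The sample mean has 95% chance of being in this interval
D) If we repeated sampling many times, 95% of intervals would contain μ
D

A) Wrong — coverage applies to intervals containing μ, not to future x̄ values.
B) Wrong — μ is fixed; the randomness lives in the interval, not in μ.
C) Wrong — x̄ is observed and sits in the interval by construction.
D) Correct — this is the frequentist long-run coverage interpretation.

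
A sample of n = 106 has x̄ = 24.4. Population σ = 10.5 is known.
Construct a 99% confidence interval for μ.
(21.77, 27.03)

z-interval (σ known):
z* = 2.576 for 99% confidence

Margin of error = z* · σ/√n = 2.576 · 10.5/√106 = 2.63

CI: (24.4 - 2.63, 24.4 + 2.63) = (21.77, 27.03)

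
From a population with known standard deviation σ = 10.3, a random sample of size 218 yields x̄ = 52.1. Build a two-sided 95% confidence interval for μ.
(50.73, 53.47)

z-interval (σ known):
z* = 1.960 for 95% confidence

Margin of error = z* · σ/√n = 1.960 · 10.3/√218 = 1.37

CI: (52.1 - 1.37, 52.1 + 1.37) = (50.73, 53.47)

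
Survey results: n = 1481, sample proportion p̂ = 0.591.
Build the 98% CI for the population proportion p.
(0.561, 0.621)

Proportion CI:
SE = √(p̂(1-p̂)/n) = √(0.591 · 0.409 / 1481) = 0.01278

z* = 2.326
Margin = z* · SE = 2.326 · 0.01278 = 0.0297

CI: 0.591 ± 0.0297 = (0.561, 0.621)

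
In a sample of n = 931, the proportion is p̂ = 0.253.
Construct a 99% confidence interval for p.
(0.216, 0.290)

Proportion CI:
SE = √(p̂(1-p̂)/n) = √(0.253 · 0.747 / 931) = 0.01425

z* = 2.576
Margin = z* · SE = 2.576 · 0.01425 = 0.0367

CI: 0.253 ± 0.0367 = (0.216, 0.290)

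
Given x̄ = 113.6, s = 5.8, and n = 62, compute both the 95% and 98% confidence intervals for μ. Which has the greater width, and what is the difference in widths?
98% CI is wider by 0.57

df = 61
95% CI: t* = 2.000, (112.13, 115.07), width = 2 · t* · s/√n = 2.95
98% CI: t* = 2.389, (111.84, 115.36), width = 2 · t* · s/√n = 3.52

The 98% CI is wider by 3.52 - 2.95 = 0.57.
Higher confidence requires a wider interval.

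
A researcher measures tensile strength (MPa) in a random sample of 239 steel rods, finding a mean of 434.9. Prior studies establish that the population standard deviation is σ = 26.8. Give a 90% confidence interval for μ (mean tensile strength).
(432.05, 437.75)

z-interval (σ known):
z* = 1.645 for 90% confidence

Margin of error = z* · σ/√n = 1.645 · 26.8/√239 = 2.85

CI: (434.9 - 2.85, 434.9 + 2.85) = (432.05, 437.75)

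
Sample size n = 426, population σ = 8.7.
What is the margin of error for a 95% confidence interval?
Margin of error = 0.83

Margin of error = z* · σ/√n
= 1.960 · 8.7/√426
= 1.960 · 8.7/20.6398
= 0.83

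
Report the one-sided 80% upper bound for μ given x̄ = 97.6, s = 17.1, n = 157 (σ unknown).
μ ≤ 98.75

Upper bound (one-sided):
t* = 0.844 (one-sided for 80%)
Upper bound = x̄ + t* · s/√n = 97.6 + 0.844 · 17.1/√157 = 98.75

We are 80% confident that μ ≤ 98.75.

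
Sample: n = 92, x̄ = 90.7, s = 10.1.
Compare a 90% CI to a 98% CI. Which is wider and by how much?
98% CI is wider by 1.49

df = 91
90% CI: t* = 1.662, (88.95, 92.45), width = 2 · t* · s/√n = 3.50
98% CI: t* = 2.368, (88.21, 93.19), width = 2 · t* · s/√n = 4.99

The 98% CI is wider by 4.99 - 3.50 = 1.49.
Higher confidence requires a wider interval.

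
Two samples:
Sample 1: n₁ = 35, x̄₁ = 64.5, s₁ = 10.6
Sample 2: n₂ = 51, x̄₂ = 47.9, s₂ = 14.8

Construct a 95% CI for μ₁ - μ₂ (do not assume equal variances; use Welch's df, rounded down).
(11.15, 22.05)

Difference: x̄₁ - x̄₂ = 16.60
SE = √(s₁²/n₁ + s₂²/n₂) = √(10.6²/35 + 14.8²/51) = 2.7396
df = 83.82 → 83 (Welch–Satterthwaite, rounded down)
t* = 1.989

CI: 16.60 ± 1.989 · 2.7396 = 16.60 ± 5.45 = (11.15, 22.05)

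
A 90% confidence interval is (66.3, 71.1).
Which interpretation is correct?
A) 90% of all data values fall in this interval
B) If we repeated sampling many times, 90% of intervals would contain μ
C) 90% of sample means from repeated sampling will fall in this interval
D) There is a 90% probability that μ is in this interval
B

A) Wrong — a CI is about the parameter μ, not individual data values.
B) Correct — this is the frequentist long-run coverage interpretation.
C) Wrong — coverage applies to intervals containing μ, not to future x̄ values.
D) Wrong — μ is fixed; the randomness lives in the interval, not in μ.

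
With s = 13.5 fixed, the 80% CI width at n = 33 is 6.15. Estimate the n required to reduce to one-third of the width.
n ≈ 297

CI width ∝ 1/√n
To reduce width by factor 3, need √n to grow by 3 → need 3² = 9 times as many samples.

Current: n = 33, width = 6.15
New: n = 297, width ≈ 2.01

Width reduced by factor of 6.15/2.01 = 3.06.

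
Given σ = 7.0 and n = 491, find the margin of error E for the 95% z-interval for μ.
Margin of error = 0.62

Margin of error = z* · σ/√n
= 1.960 · 7.0/√491
= 1.960 · 7.0/22.1585
= 0.62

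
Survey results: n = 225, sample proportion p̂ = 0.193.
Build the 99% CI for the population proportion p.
(0.125, 0.261)

Proportion CI:
SE = √(p̂(1-p̂)/n) = √(0.193 · 0.807 / 225) = 0.02631

z* = 2.576
Margin = z* · SE = 2.576 · 0.02631 = 0.0678

CI: 0.193 ± 0.0678 = (0.125, 0.261)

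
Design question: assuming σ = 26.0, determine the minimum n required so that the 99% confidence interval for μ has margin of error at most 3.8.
n ≥ 311

For margin E ≤ 3.8:
n ≥ (z* · σ / E)²
n ≥ (2.576 · 26.0 / 3.8)²
n ≥ 310.65

Minimum n = 311 (rounding up)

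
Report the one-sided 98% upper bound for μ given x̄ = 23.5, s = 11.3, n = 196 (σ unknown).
μ ≤ 25.17

Upper bound (one-sided):
t* = 2.068 (one-sided for 98%)
Upper bound = x̄ + t* · s/√n = 23.5 + 2.068 · 11.3/√196 = 25.17

We are 98% confident that μ ≤ 25.17.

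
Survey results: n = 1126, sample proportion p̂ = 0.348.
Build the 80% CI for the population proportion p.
(0.330, 0.366)

Proportion CI:
SE = √(p̂(1-p̂)/n) = √(0.348 · 0.652 / 1126) = 0.01420

z* = 1.282
Margin = z* · SE = 1.282 · 0.01420 = 0.0182

CI: 0.348 ± 0.0182 = (0.330, 0.366)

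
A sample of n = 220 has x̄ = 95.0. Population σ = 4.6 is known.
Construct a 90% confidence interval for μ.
(94.49, 95.51)

z-interval (σ known):
z* = 1.645 for 90% confidence

Margin of error = z* · σ/√n = 1.645 · 4.6/√220 = 0.51

CI: (95.0 - 0.51, 95.0 + 0.51) = (94.49, 95.51)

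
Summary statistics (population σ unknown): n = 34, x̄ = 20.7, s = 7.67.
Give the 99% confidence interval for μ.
(17.11, 24.29)

t-interval (σ unknown):
df = n - 1 = 33
t* = 2.733 for 99% confidence

Margin of error = t* · s/√n = 2.733 · 7.67/√34 = 3.59

CI: (17.11, 24.29)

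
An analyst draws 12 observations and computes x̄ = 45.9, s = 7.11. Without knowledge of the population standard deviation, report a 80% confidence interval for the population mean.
(43.10, 48.70)

t-interval (σ unknown):
df = n - 1 = 11
t* = 1.363 for 80% confidence

Margin of error = t* · s/√n = 1.363 · 7.11/√12 = 2.80

CI: (43.10, 48.70)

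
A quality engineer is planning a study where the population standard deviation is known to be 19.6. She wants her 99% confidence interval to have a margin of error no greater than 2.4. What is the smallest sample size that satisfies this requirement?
n ≥ 443

For margin E ≤ 2.4:
n ≥ (z* · σ / E)²
n ≥ (2.576 · 19.6 / 2.4)²
n ≥ 442.57

Minimum n = 443 (rounding up)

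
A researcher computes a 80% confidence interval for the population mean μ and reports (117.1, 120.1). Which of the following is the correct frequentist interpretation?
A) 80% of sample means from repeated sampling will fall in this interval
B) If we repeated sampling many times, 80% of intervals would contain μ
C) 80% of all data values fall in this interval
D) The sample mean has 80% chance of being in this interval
B

A) Wrong — coverage applies to intervals containing μ, not to future x̄ values.
B) Correct — this is the frequentist long-run coverage interpretation.
C) Wrong — a CI is about the parameter μ, not individual data values.
D) Wrong — x̄ is observed and sits in the interval by construction.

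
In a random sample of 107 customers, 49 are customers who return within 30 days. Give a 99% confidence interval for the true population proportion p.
(0.334, 0.582)

Proportion CI:
p̂ = 49/107 = 0.45794
SE = √(p̂(1-p̂)/n) = √(0.45794 · 0.54206 / 107) = 0.04817

z* = 2.576
Margin = z* · SE = 2.576 · 0.04817 = 0.1241

CI: 0.45794 ± 0.1241 = (0.334, 0.582)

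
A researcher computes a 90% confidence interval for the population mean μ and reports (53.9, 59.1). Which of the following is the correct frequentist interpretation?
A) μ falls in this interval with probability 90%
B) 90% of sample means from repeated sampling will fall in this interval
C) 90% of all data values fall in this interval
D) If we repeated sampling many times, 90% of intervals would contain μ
D

A) Wrong — μ is fixed; the randomness lives in the interval, not in μ.
B) Wrong — coverage applies to intervals containing μ, not to future x̄ values.
C) Wrong — a CI is about the parameter μ, not individual data values.
D) Correct — this is the frequentist long-run coverage interpretation.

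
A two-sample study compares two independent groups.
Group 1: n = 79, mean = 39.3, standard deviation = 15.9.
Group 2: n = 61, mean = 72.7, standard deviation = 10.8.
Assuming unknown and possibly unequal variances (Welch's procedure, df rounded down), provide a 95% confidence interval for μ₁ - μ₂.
(-37.87, -28.93)

Difference: x̄₁ - x̄₂ = -33.40
SE = √(s₁²/n₁ + s₂²/n₂) = √(15.9²/79 + 10.8²/61) = 2.2610
df = 135.96 → 135 (Welch–Satterthwaite, rounded down)
t* = 1.978

CI: -33.40 ± 1.978 · 2.2610 = -33.40 ± 4.47 = (-37.87, -28.93)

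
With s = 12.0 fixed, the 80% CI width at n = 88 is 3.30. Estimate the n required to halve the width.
n ≈ 352

CI width ∝ 1/√n
To reduce width by factor 2, need √n to grow by 2 → need 2² = 4 times as many samples.

Current: n = 88, width = 3.30
New: n = 352, width ≈ 1.64

Width reduced by factor of 3.30/1.64 = 2.01.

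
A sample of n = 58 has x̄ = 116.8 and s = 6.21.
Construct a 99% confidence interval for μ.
(114.63, 118.97)

t-interval (σ unknown):
df = n - 1 = 57
t* = 2.665 for 99% confidence

Margin of error = t* · s/√n = 2.665 · 6.21/√58 = 2.17

CI: (114.63, 118.97)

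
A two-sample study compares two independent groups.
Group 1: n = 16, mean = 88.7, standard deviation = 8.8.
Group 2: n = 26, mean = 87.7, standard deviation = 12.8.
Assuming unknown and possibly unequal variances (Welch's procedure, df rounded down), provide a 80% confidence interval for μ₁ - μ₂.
(-3.35, 5.35)

Difference: x̄₁ - x̄₂ = 1.00
SE = √(s₁²/n₁ + s₂²/n₂) = √(8.8²/16 + 12.8²/26) = 3.3379
df = 39.41 → 39 (Welch–Satterthwaite, rounded down)
t* = 1.304

CI: 1.00 ± 1.304 · 3.3379 = 1.00 ± 4.35 = (-3.35, 5.35)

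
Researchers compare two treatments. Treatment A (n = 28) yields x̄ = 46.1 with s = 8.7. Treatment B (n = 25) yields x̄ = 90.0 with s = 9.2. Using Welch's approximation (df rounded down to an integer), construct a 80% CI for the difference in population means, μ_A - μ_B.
(-47.11, -40.69)

Difference: x̄₁ - x̄₂ = -43.90
SE = √(s₁²/n₁ + s₂²/n₂) = √(8.7²/28 + 9.2²/25) = 2.4676
df = 49.55 → 49 (Welch–Satterthwaite, rounded down)
t* = 1.299

CI: -43.90 ± 1.299 · 2.4676 = -43.90 ± 3.21 = (-47.11, -40.69)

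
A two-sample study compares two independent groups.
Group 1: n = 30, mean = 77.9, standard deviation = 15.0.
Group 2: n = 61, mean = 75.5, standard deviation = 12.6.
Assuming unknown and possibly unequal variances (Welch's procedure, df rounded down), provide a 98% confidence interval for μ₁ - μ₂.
(-5.24, 10.04)

Difference: x̄₁ - x̄₂ = 2.40
SE = √(s₁²/n₁ + s₂²/n₂) = √(15.0²/30 + 12.6²/61) = 3.1785
df = 49.72 → 49 (Welch–Satterthwaite, rounded down)
t* = 2.405

CI: 2.40 ± 2.405 · 3.1785 = 2.40 ± 7.64 = (-5.24, 10.04)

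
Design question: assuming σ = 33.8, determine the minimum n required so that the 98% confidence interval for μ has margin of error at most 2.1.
n ≥ 1402

For margin E ≤ 2.1:
n ≥ (z* · σ / E)²
n ≥ (2.326 · 33.8 / 2.1)²
n ≥ 1401.57

Minimum n = 1402 (rounding up)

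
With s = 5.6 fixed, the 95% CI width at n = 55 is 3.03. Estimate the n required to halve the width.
n ≈ 220

CI width ∝ 1/√n
To reduce width by factor 2, need √n to grow by 2 → need 2² = 4 times as many samples.

Current: n = 55, width = 3.03
New: n = 220, width ≈ 1.49

Width reduced by factor of 3.03/1.49 = 2.03.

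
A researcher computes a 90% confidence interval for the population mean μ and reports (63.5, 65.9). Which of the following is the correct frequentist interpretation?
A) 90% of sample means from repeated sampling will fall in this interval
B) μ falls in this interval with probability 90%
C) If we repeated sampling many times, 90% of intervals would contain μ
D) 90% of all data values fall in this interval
C

A) Wrong — coverage applies to intervals containing μ, not to future x̄ values.
B) Wrong — μ is fixed; the randomness lives in the interval, not in μ.
C) Correct — this is the frequentist long-run coverage interpretation.
D) Wrong — a CI is about the parameter μ, not individual data values.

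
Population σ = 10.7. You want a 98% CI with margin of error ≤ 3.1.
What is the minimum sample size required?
n ≥ 65

For margin E ≤ 3.1:
n ≥ (z* · σ / E)²
n ≥ (2.326 · 10.7 / 3.1)²
n ≥ 64.46

Minimum n = 65 (rounding up)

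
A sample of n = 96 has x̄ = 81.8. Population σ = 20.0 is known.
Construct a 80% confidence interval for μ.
(79.18, 84.42)

z-interval (σ known):
z* = 1.282 for 80% confidence

Margin of error = z* · σ/√n = 1.282 · 20.0/√96 = 2.62

CI: (81.8 - 2.62, 81.8 + 2.62) = (79.18, 84.42)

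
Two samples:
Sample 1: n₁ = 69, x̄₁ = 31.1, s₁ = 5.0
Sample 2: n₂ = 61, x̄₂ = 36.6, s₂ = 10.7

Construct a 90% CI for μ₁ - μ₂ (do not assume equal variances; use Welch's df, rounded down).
(-7.99, -3.01)

Difference: x̄₁ - x̄₂ = -5.50
SE = √(s₁²/n₁ + s₂²/n₂) = √(5.0²/69 + 10.7²/61) = 1.4964
df = 82.68 → 82 (Welch–Satterthwaite, rounded down)
t* = 1.664

CI: -5.50 ± 1.664 · 1.4964 = -5.50 ± 2.49 = (-7.99, -3.01)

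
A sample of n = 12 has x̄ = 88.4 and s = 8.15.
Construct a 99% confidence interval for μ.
(81.09, 95.71)

t-interval (σ unknown):
df = n - 1 = 11
t* = 3.106 for 99% confidence

Margin of error = t* · s/√n = 3.106 · 8.15/√12 = 7.31

CI: (81.09, 95.71)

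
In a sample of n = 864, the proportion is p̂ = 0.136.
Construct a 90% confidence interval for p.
(0.117, 0.155)

Proportion CI:
SE = √(p̂(1-p̂)/n) = √(0.136 · 0.864 / 864) = 0.01166

z* = 1.645
Margin = z* · SE = 1.645 · 0.01166 = 0.0192

CI: 0.136 ± 0.0192 = (0.117, 0.155)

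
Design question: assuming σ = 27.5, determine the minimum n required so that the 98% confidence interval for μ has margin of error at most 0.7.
n ≥ 8351

For margin E ≤ 0.7:
n ≥ (z* · σ / E)²
n ≥ (2.326 · 27.5 / 0.7)²
n ≥ 8350.04

Minimum n = 8351 (rounding up)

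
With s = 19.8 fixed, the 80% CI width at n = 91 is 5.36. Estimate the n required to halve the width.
n ≈ 364

CI width ∝ 1/√n
To reduce width by factor 2, need √n to grow by 2 → need 2² = 4 times as many samples.

Current: n = 91, width = 5.36
New: n = 364, width ≈ 2.67

Width reduced by factor of 5.36/2.67 = 2.01.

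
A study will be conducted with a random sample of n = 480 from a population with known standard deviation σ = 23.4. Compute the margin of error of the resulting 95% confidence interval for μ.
Margin of error = 2.09

Margin of error = z* · σ/√n
= 1.960 · 23.4/√480
= 1.960 · 23.4/21.9089
= 2.09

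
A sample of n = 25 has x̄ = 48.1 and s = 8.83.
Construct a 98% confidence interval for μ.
(43.70, 52.50)

t-interval (σ unknown):
df = n - 1 = 24
t* = 2.492 for 98% confidence

Margin of error = t* · s/√n = 2.492 · 8.83/√25 = 4.40

CI: (43.70, 52.50)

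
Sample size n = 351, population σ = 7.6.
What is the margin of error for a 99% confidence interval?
Margin of error = 1.04

Margin of error = z* · σ/√n
= 2.576 · 7.6/√351
= 2.576 · 7.6/18.7350
= 1.04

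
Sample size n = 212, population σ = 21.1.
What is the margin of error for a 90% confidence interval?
Margin of error = 2.38

Margin of error = z* · σ/√n
= 1.645 · 21.1/√212
= 1.645 · 21.1/14.5602
= 2.38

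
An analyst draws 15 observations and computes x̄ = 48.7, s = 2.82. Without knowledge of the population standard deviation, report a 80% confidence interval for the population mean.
(47.72, 49.68)

t-interval (σ unknown):
df = n - 1 = 14
t* = 1.345 for 80% confidence

Margin of error = t* · s/√n = 1.345 · 2.82/√15 = 0.98

CI: (47.72, 49.68)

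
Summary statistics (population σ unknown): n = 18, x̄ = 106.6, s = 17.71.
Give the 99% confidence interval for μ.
(94.50, 118.70)

t-interval (σ unknown):
df = n - 1 = 17
t* = 2.898 for 99% confidence

Margin of error = t* · s/√n = 2.898 · 17.71/√18 = 12.10

CI: (94.50, 118.70)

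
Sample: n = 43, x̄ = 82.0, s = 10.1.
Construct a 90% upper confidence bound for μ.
μ ≤ 84.01

Upper bound (one-sided):
t* = 1.302 (one-sided for 90%)
Upper bound = x̄ + t* · s/√n = 82.0 + 1.302 · 10.1/√43 = 84.01

We are 90% confident that μ ≤ 84.01.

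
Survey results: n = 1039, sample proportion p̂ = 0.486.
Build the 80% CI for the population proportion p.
(0.466, 0.506)

Proportion CI:
SE = √(p̂(1-p̂)/n) = √(0.486 · 0.514 / 1039) = 0.01551

z* = 1.282
Margin = z* · SE = 1.282 · 0.01551 = 0.0199

CI: 0.486 ± 0.0199 = (0.466, 0.506)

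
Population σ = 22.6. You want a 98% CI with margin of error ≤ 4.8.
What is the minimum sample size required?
n ≥ 120

For margin E ≤ 4.8:
n ≥ (z* · σ / E)²
n ≥ (2.326 · 22.6 / 4.8)²
n ≥ 119.94

Minimum n = 120 (rounding up)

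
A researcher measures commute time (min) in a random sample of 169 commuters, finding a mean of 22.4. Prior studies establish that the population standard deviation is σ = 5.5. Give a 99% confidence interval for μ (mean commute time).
(21.31, 23.49)

z-interval (σ known):
z* = 2.576 for 99% confidence

Margin of error = z* · σ/√n = 2.576 · 5.5/√169 = 1.09

CI: (22.4 - 1.09, 22.4 + 1.09) = (21.31, 23.49)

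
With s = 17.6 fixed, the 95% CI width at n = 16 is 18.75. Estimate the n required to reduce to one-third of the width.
n ≈ 144

CI width ∝ 1/√n
To reduce width by factor 3, need √n to grow by 3 → need 3² = 9 times as many samples.

Current: n = 16, width = 18.75
New: n = 144, width ≈ 5.80

Width reduced by factor of 18.75/5.80 = 3.23.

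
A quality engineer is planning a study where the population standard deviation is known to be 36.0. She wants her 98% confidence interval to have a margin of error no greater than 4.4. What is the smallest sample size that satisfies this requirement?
n ≥ 363

For margin E ≤ 4.4:
n ≥ (z* · σ / E)²
n ≥ (2.326 · 36.0 / 4.4)²
n ≥ 362.18

Minimum n = 363 (rounding up)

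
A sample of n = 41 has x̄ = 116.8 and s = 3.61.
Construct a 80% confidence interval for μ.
(116.07, 117.53)

t-interval (σ unknown):
df = n - 1 = 40
t* = 1.303 for 80% confidence

Margin of error = t* · s/√n = 1.303 · 3.61/√41 = 0.73

CI: (116.07, 117.53)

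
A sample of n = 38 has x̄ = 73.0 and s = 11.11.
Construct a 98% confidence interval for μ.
(68.62, 77.38)

t-interval (σ unknown):
df = n - 1 = 37
t* = 2.431 for 98% confidence

Margin of error = t* · s/√n = 2.431 · 11.11/√38 = 4.38

CI: (68.62, 77.38)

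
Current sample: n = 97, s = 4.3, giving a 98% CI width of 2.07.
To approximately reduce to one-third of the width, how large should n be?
n ≈ 873

CI width ∝ 1/√n
To reduce width by factor 3, need √n to grow by 3 → need 3² = 9 times as many samples.

Current: n = 97, width = 2.07
New: n = 873, width ≈ 0.68

Width reduced by factor of 2.07/0.68 = 3.04.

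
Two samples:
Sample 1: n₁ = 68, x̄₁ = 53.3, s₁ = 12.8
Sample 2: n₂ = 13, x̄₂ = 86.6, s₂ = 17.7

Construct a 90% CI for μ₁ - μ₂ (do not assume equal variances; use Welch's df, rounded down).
(-42.37, -24.23)

Difference: x̄₁ - x̄₂ = -33.30
SE = √(s₁²/n₁ + s₂²/n₂) = √(12.8²/68 + 17.7²/13) = 5.1487
df = 14.49 → 14 (Welch–Satterthwaite, rounded down)
t* = 1.761

CI: -33.30 ± 1.761 · 5.1487 = -33.30 ± 9.07 = (-42.37, -24.23)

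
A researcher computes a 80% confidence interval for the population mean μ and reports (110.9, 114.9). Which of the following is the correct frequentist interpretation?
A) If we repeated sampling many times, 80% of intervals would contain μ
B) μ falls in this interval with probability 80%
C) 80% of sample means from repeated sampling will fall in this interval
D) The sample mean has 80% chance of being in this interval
A

A) Correct — this is the frequentist long-run coverage interpretation.
B) Wrong — μ is fixed; the randomness lives in the interval, not in μ.
C) Wrong — coverage applies to intervals containing μ, not to future x̄ values.
D) Wrong — x̄ is observed and sits in the interval by construction.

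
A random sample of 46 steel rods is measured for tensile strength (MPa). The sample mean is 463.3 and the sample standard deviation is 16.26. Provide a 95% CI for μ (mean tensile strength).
(458.47, 468.13)

t-interval (σ unknown):
df = n - 1 = 45
t* = 2.014 for 95% confidence

Margin of error = t* · s/√n = 2.014 · 16.26/√46 = 4.83

CI: (458.47, 468.13)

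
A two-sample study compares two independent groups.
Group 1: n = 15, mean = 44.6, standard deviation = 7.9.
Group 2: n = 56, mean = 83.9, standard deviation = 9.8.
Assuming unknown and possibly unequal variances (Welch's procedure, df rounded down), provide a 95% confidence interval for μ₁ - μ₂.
(-44.28, -34.32)

Difference: x̄₁ - x̄₂ = -39.30
SE = √(s₁²/n₁ + s₂²/n₂) = √(7.9²/15 + 9.8²/56) = 2.4240
df = 26.76 → 26 (Welch–Satterthwaite, rounded down)
t* = 2.056

CI: -39.30 ± 2.056 · 2.4240 = -39.30 ± 4.98 = (-44.28, -34.32)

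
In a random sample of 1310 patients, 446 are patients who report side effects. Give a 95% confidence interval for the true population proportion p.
(0.315, 0.366)

Proportion CI:
p̂ = 446/1310 = 0.34046
SE = √(p̂(1-p̂)/n) = √(0.34046 · 0.65954 / 1310) = 0.01309

z* = 1.960
Margin = z* · SE = 1.960 · 0.01309 = 0.0257

CI: 0.34046 ± 0.0257 = (0.315, 0.366)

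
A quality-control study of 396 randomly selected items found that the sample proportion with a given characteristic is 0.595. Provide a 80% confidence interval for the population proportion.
(0.563, 0.627)

Proportion CI:
SE = √(p̂(1-p̂)/n) = √(0.595 · 0.405 / 396) = 0.02467

z* = 1.282
Margin = z* · SE = 1.282 · 0.02467 = 0.0316

CI: 0.595 ± 0.0316 = (0.563, 0.627)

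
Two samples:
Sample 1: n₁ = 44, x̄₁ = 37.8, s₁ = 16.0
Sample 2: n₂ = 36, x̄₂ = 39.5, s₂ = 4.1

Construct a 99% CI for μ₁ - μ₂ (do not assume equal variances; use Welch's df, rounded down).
(-8.42, 5.02)

Difference: x̄₁ - x̄₂ = -1.70
SE = √(s₁²/n₁ + s₂²/n₂) = √(16.0²/44 + 4.1²/36) = 2.5070
df = 49.79 → 49 (Welch–Satterthwaite, rounded down)
t* = 2.680

CI: -1.70 ± 2.680 · 2.5070 = -1.70 ± 6.72 = (-8.42, 5.02)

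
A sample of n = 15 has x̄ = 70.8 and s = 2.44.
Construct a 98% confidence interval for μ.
(69.15, 72.45)

t-interval (σ unknown):
df = n - 1 = 14
t* = 2.624 for 98% confidence

Margin of error = t* · s/√n = 2.624 · 2.44/√15 = 1.65

CI: (69.15, 72.45)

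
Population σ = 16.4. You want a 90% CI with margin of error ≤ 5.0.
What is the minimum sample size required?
n ≥ 30

For margin E ≤ 5.0:
n ≥ (z* · σ / E)²
n ≥ (1.645 · 16.4 / 5.0)²
n ≥ 29.11

Minimum n = 30 (rounding up)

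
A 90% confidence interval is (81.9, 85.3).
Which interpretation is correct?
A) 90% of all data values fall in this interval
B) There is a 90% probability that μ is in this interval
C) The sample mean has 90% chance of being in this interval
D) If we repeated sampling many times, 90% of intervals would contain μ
D

A) Wrong — a CI is about the parameter μ, not individual data values.
B) Wrong — μ is fixed; the randomness lives in the interval, not in μ.
C) Wrong — x̄ is observed and sits in the interval by construction.
D) Correct — this is the frequentist long-run coverage interpretation.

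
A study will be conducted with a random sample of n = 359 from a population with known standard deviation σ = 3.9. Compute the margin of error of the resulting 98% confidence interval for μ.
Margin of error = 0.48

Margin of error = z* · σ/√n
= 2.326 · 3.9/√359
= 2.326 · 3.9/18.9473
= 0.48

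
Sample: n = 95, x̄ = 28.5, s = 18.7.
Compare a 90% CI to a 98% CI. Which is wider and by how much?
98% CI is wider by 2.71

df = 94
90% CI: t* = 1.661, (25.31, 31.69), width = 2 · t* · s/√n = 6.37
98% CI: t* = 2.367, (23.96, 33.04), width = 2 · t* · s/√n = 9.08

The 98% CI is wider by 9.08 - 6.37 = 2.71.
Higher confidence requires a wider interval.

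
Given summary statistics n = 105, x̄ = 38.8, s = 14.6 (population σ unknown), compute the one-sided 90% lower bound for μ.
μ ≥ 36.96

Lower bound (one-sided):
t* = 1.290 (one-sided for 90%)
Lower bound = x̄ - t* · s/√n = 38.8 - 1.290 · 14.6/√105 = 36.96

We are 90% confident that μ ≥ 36.96.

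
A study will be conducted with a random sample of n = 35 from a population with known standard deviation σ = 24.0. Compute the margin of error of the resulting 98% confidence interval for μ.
Margin of error = 9.44

Margin of error = z* · σ/√n
= 2.326 · 24.0/√35
= 2.326 · 24.0/5.9161
= 9.44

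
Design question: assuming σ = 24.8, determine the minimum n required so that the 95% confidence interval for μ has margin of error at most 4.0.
n ≥ 148

For margin E ≤ 4.0:
n ≥ (z* · σ / E)²
n ≥ (1.960 · 24.8 / 4.0)²
n ≥ 147.67

Minimum n = 148 (rounding up)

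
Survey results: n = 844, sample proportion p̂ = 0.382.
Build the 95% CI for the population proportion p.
(0.349, 0.415)

Proportion CI:
SE = √(p̂(1-p̂)/n) = √(0.382 · 0.618 / 844) = 0.01672

z* = 1.960
Margin = z* · SE = 1.960 · 0.01672 = 0.0328

CI: 0.382 ± 0.0328 = (0.349, 0.415)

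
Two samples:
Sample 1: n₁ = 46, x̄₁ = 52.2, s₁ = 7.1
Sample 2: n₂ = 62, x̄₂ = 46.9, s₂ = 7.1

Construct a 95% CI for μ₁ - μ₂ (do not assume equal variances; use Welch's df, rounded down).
(2.56, 8.04)

Difference: x̄₁ - x̄₂ = 5.30
SE = √(s₁²/n₁ + s₂²/n₂) = √(7.1²/46 + 7.1²/62) = 1.3816
df = 97.11 → 97 (Welch–Satterthwaite, rounded down)
t* = 1.985

CI: 5.30 ± 1.985 · 1.3816 = 5.30 ± 2.74 = (2.56, 8.04)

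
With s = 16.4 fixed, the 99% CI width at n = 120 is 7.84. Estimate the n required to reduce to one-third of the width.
n ≈ 1080

CI width ∝ 1/√n
To reduce width by factor 3, need √n to grow by 3 → need 3² = 9 times as many samples.

Current: n = 120, width = 7.84
New: n = 1080, width ≈ 2.58

Width reduced by factor of 7.84/2.58 = 3.04.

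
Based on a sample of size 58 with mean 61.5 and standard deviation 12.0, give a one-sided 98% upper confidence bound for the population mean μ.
μ ≤ 64.81

Upper bound (one-sided):
t* = 2.102 (one-sided for 98%)
Upper bound = x̄ + t* · s/√n = 61.5 + 2.102 · 12.0/√58 = 64.81

We are 98% confident that μ ≤ 64.81.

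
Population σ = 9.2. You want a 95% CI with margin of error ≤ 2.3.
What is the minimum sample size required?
n ≥ 62

For margin E ≤ 2.3:
n ≥ (z* · σ / E)²
n ≥ (1.960 · 9.2 / 2.3)²
n ≥ 61.47

Minimum n = 62 (rounding up)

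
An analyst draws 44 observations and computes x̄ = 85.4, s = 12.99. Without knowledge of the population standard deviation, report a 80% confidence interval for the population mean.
(82.85, 87.95)

t-interval (σ unknown):
df = n - 1 = 43
t* = 1.302 for 80% confidence

Margin of error = t* · s/√n = 1.302 · 12.99/√44 = 2.55

CI: (82.85, 87.95)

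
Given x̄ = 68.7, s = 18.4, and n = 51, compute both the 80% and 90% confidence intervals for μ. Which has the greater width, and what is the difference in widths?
90% CI is wider by 1.95

df = 50
80% CI: t* = 1.299, (65.35, 72.05), width = 2 · t* · s/√n = 6.69
90% CI: t* = 1.676, (64.38, 73.02), width = 2 · t* · s/√n = 8.64

The 90% CI is wider by 8.64 - 6.69 = 1.95.
Higher confidence requires a wider interval.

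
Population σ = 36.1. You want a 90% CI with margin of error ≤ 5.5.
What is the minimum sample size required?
n ≥ 117

For margin E ≤ 5.5:
n ≥ (z* · σ / E)²
n ≥ (1.645 · 36.1 / 5.5)²
n ≥ 116.58

Minimum n = 117 (rounding up)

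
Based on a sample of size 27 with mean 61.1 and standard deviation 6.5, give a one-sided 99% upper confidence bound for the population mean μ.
μ ≤ 64.20

Upper bound (one-sided):
t* = 2.479 (one-sided for 99%)
Upper bound = x̄ + t* · s/√n = 61.1 + 2.479 · 6.5/√27 = 64.20

We are 99% confident that μ ≤ 64.20.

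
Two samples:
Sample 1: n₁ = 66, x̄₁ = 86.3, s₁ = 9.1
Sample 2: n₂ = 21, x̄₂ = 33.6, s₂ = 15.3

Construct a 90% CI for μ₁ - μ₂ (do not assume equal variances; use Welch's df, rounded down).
(46.67, 58.73)

Difference: x̄₁ - x̄₂ = 52.70
SE = √(s₁²/n₁ + s₂²/n₂) = √(9.1²/66 + 15.3²/21) = 3.5216
df = 24.66 → 24 (Welch–Satterthwaite, rounded down)
t* = 1.711

CI: 52.70 ± 1.711 · 3.5216 = 52.70 ± 6.03 = (46.67, 58.73)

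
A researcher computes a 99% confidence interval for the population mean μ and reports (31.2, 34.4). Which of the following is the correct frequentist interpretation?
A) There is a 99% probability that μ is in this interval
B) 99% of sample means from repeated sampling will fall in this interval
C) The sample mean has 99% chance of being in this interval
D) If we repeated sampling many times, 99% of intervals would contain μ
D

A) Wrong — μ is fixed; the randomness lives in the interval, not in μ.
B) Wrong — coverage applies to intervals containing μ, not to future x̄ values.
C) Wrong — x̄ is observed and sits in the interval by construction.
D) Correct — this is the frequentist long-run coverage interpretation.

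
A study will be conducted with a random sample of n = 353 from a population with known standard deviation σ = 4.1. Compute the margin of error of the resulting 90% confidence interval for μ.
Margin of error = 0.36

Margin of error = z* · σ/√n
= 1.645 · 4.1/√353
= 1.645 · 4.1/18.7883
= 0.36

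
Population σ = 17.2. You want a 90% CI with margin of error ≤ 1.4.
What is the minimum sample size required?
n ≥ 409

For margin E ≤ 1.4:
n ≥ (z* · σ / E)²
n ≥ (1.645 · 17.2 / 1.4)²
n ≥ 408.44

Minimum n = 409 (rounding up)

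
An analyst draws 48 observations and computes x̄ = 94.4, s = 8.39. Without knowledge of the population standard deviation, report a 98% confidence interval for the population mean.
(91.48, 97.32)

t-interval (σ unknown):
df = n - 1 = 47
t* = 2.408 for 98% confidence

Margin of error = t* · s/√n = 2.408 · 8.39/√48 = 2.92

CI: (91.48, 97.32)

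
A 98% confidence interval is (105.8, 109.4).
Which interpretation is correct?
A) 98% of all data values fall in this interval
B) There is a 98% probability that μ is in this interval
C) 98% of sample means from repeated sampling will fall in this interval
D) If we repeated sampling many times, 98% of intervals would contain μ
D

A) Wrong — a CI is about the parameter μ, not individual data values.
B) Wrong — μ is fixed; the randomness lives in the interval, not in μ.
C) Wrong — coverage applies to intervals containing μ, not to future x̄ values.
D) Correct — this is the frequentist long-run coverage interpretation.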